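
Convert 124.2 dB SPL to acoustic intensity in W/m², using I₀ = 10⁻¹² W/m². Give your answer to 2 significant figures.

2.6 W/m²

I/I₀ = 10^(124.2/10) = 2.63e+12, so I = 2.63e+12 × 10⁻¹² W/m².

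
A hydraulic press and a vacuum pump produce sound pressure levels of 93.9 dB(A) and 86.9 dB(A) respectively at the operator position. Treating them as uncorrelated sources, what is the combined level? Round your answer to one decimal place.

94.7 dB(A)

Incoherent sources combine by intensity addition: L_total = 10·log₁₀(Σ 10^(L_i/10)).
Σ 10^(L/10) = 10^(93.9/10) + 10^(86.9/10) = 2.944e+09.
L_total = 10·log₁₀(2.944e+09) = 94.69 dB(A).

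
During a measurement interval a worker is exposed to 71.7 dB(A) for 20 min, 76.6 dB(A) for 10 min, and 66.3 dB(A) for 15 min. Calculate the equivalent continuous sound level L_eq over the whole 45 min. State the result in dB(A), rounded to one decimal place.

Weight each interval's intensity by its duration and average over T = 45 min:
Σ tᵢ·10^(Lᵢ/10) = 20·10^(71.7/10) + 10·10^(76.6/10) + 15·10^(66.3/10) = 8.169e+08.
L_eq = 10·log₁₀(8.169e+08/45) = 72.59 dB(A).

72.6 dB(A)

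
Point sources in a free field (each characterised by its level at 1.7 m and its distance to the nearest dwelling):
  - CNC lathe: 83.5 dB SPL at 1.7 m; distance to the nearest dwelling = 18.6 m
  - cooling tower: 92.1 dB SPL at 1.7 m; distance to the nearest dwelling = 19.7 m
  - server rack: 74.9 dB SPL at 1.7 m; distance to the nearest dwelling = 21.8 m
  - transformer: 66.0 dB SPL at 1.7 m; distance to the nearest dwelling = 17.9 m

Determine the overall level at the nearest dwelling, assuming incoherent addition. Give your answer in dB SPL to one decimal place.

First find each source's level at the receiver (point-source: −20·log₁₀(r/r_ref)), then combine on an intensity basis.
CNC lathe: 83.5 − 20·log₁₀(18.6/1.7) = 83.5 − 20.78 = 62.72 dB SPL.
cooling tower: 92.1 − 20·log₁₀(19.7/1.7) = 92.1 − 21.28 = 70.82 dB SPL.
server rack: 74.9 − 20·log₁₀(21.8/1.7) = 74.9 − 22.16 = 52.74 dB SPL.
transformer: 66.0 − 20·log₁₀(17.9/1.7) = 66.0 − 20.45 = 45.55 dB SPL.
Σ 10^(L/10) = 1.417e+07 → L_total = 10·log₁₀(1.417e+07) = 71.51 dB SPL.

71.5 dB SPL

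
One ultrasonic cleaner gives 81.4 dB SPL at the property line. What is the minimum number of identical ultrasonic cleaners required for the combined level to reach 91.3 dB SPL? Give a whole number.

Need L₁ + 10·log₁₀ N ≥ 91.3, i.e. log₁₀ N ≥ 0.99.
N ≥ 10^(9.9/10) = 9.772, so N = 10.

10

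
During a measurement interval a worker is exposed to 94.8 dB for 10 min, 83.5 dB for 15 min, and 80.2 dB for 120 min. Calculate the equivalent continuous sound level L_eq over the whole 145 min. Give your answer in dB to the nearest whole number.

Weight each interval's intensity by its duration and average over T = 145 min:
Σ tᵢ·10^(Lᵢ/10) = 10·10^(94.8/10) + 15·10^(83.5/10) + 120·10^(80.2/10) = 4.612e+10.
L_eq = 10·log₁₀(4.612e+10/145) = 85.03 dB.

85 dB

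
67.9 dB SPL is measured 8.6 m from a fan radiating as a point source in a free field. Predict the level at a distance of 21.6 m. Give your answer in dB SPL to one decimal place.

59.9 dB SPL

For a point source, L₂ = L₁ − 20·log₁₀(r₂/r₁).
L₂ = 67.9 − 20·log₁₀(21.6/8.6) = 67.9 − 7.999 = 59.90 dB SPL.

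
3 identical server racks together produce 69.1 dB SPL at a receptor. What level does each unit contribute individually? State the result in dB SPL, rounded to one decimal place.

64.3 dB SPL

3 equal contributions raise the level by 10·log₁₀ 3 = 4.771 dB, so each unit alone gives 69.1 − 4.771.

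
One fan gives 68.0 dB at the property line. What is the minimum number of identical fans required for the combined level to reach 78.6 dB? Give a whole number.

12

Need L₁ + 10·log₁₀ N ≥ 78.6, i.e. log₁₀ N ≥ 1.06.
N ≥ 10^(10.6/10) = 11.482, so N = 12.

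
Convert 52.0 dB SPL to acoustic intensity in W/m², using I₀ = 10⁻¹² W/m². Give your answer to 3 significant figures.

1.58e-07 W/m²

I/I₀ = 10^(52.0/10) = 1.585e+05, so I = 1.585e+05 × 10⁻¹² W/m².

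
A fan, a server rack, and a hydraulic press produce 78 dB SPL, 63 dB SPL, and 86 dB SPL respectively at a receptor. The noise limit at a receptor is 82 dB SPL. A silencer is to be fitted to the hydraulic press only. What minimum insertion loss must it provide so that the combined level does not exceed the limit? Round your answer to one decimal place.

6.3 dB

The untreated sources together contribute 10^(78/10) + 10^(63/10) = 6.509e+07, i.e. 78.14 dB SPL.
To meet 82 dB SPL overall, the treated hydraulic press may contribute at most 10^(82/10) − 6.509e+07 = 9.340e+07, i.e. 79.70 dB SPL.
So the hydraulic press must be reduced from 86 to 79.70 dB SPL: IL = 6.30 dB.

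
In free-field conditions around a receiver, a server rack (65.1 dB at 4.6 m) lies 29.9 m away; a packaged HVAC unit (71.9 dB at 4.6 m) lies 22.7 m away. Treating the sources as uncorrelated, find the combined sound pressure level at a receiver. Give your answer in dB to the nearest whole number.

59 dB

Propagate each source to the receiver with L = L_ref − 20·log₁₀(r/r_ref), then add intensities.
server rack: 65.1 − 20·log₁₀(29.9/4.6) = 65.1 − 16.26 = 48.84 dB.
packaged HVAC unit: 71.9 − 20·log₁₀(22.7/4.6) = 71.9 − 13.87 = 58.03 dB.
Σ 10^(L/10) = 7.126e+05 → L_total = 10·log₁₀(7.126e+05) = 58.53 dB.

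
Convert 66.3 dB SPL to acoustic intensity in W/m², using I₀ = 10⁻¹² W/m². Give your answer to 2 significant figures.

L = 10·log₁₀(I/I₀) ⇒ I = I₀·10^(L/10) = 10⁻¹² × 10^6.63.

4.3e-06 W/m²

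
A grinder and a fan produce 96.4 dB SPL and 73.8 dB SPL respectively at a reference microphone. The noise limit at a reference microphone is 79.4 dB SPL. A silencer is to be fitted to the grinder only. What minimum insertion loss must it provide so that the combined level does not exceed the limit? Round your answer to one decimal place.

18.4 dB

Fixed contribution from the other source: Σ 10^(L/10) = 10^(73.8/10) = 2.399e+07 (73.80 dB SPL).
The limit corresponds to 10^(79.4/10) = 8.710e+07; subtracting the fixed part leaves 6.311e+07 for the grinder, i.e. 78.00 dB SPL.
Required insertion loss = 96.4 − 78.00 = 18.40 dB.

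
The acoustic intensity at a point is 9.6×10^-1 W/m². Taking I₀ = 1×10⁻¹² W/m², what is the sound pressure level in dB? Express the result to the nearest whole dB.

Dividing by I₀ shifts the exponent by 12: I/I₀ = 9.6×10^11.
L = 10·(0.9823 + 11) = 119.82 dB.

120 dB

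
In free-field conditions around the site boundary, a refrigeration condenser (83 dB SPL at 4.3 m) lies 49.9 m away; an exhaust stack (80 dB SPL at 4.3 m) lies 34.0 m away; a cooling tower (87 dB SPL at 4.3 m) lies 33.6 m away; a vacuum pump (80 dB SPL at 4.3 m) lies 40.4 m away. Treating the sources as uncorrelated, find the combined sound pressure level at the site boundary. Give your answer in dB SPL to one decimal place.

First find each source's level at the receiver (point-source: −20·log₁₀(r/r_ref)), then combine on an intensity basis.
refrigeration condenser: 83 − 20·log₁₀(49.9/4.3) = 83 − 21.29 = 61.71 dB SPL.
exhaust stack: 80 − 20·log₁₀(34.0/4.3) = 80 − 17.96 = 62.04 dB SPL.
cooling tower: 87 − 20·log₁₀(33.6/4.3) = 87 − 17.86 = 69.14 dB SPL.
vacuum pump: 80 − 20·log₁₀(40.4/4.3) = 80 − 19.46 = 60.54 dB SPL.
Σ 10^(L/10) = 1.242e+07 → L_total = 10·log₁₀(1.242e+07) = 70.94 dB SPL.

70.9 dB SPL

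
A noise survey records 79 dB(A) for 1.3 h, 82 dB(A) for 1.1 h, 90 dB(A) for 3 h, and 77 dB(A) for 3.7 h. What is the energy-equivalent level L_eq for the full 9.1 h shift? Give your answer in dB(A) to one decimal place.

85.8 dB(A)

Weight each interval's intensity by its duration and average over T = 9.1 h:
Σ tᵢ·10^(Lᵢ/10) = 1.3·10^(79/10) + 1.1·10^(82/10) + 3·10^(90/10) + 3.7·10^(77/10) = 3.463e+09.
L_eq = 10·log₁₀(3.463e+09/9.1) = 85.80 dB(A).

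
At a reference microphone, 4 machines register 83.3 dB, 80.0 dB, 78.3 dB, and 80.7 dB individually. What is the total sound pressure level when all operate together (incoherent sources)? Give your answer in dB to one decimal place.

87.0 dB

For uncorrelated sources the intensities add, so convert each level to linear form, sum, and take 10·log₁₀ of the total.
Σ 10^(L/10) = 10^(83.3/10) + 10^(80.0/10) + 10^(78.3/10) + 10^(80.7/10) = 4.989e+08.
L_total = 10·log₁₀(4.989e+08) = 86.98 dB.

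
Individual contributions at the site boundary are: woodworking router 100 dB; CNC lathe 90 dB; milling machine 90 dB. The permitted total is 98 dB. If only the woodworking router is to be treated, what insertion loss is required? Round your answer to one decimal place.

Fixed contribution from the other sources: Σ 10^(L/10) = 10^(90/10) + 10^(90/10) = 2.000e+09 (93.01 dB).
To meet 98 dB overall, the treated woodworking router may contribute at most 10^(98/10) − 2.000e+09 = 4.310e+09, i.e. 96.34 dB.
Required insertion loss = 100 − 96.34 = 3.66 dB.

3.7 dB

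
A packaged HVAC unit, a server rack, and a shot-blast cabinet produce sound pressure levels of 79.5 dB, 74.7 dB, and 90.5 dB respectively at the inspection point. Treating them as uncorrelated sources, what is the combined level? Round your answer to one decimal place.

Incoherent sources combine by intensity addition: L_total = 10·log₁₀(Σ 10^(L_i/10)).
Σ 10^(L/10) = 10^(79.5/10) + 10^(74.7/10) + 10^(90.5/10) = 1.241e+09.
L_total = 10·log₁₀(1.241e+09) = 90.94 dB.

90.9 dB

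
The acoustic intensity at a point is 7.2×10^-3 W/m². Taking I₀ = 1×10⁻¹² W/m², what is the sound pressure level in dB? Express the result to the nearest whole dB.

99 dB

I/I₀ = 7.2×10^-3/10⁻¹² = 7.2×10^9, and L = 10·log₁₀(I/I₀).
L = 10·(0.8573 + 9) = 98.57 dB.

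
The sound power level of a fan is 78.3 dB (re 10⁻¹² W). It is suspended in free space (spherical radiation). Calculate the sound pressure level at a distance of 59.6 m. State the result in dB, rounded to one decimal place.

Free-field spherical radiation: L_p = L_w − 10·log₁₀(4π·r²), r = 59.6 m.
4π·r² = 4.464e+04 m², 10·log₁₀ of that is 46.497 dB.
L_p = 78.3 − 46.497 = 31.80 dB.

31.8 dB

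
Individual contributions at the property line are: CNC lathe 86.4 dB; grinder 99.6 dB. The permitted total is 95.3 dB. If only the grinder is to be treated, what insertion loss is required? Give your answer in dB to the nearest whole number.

Everything except the grinder sums to 10^(86.4/10) = 4.365e+08 in linear terms, 86.40 dB.
The limit corresponds to 10^(95.3/10) = 3.388e+09; subtracting the fixed part leaves 2.952e+09 for the grinder, i.e. 94.70 dB.
So the grinder must be reduced from 99.6 to 94.70 dB: IL = 4.90 dB.

5 dB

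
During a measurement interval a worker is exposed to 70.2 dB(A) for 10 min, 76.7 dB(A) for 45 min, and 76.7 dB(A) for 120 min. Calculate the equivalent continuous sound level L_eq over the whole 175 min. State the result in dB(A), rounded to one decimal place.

Weight each interval's intensity by its duration and average over T = 175 min:
Σ tᵢ·10^(Lᵢ/10) = 10·10^(70.2/10) + 45·10^(76.7/10) + 120·10^(76.7/10) = 7.822e+09.
L_eq = 10·log₁₀(7.822e+09/175) = 76.50 dB(A).

76.5 dB(A)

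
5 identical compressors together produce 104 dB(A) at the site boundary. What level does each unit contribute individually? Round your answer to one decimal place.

5 equal contributions raise the level by 10·log₁₀ 5 = 6.990 dB, so each unit alone gives 104 − 6.990.

97.0 dB(A)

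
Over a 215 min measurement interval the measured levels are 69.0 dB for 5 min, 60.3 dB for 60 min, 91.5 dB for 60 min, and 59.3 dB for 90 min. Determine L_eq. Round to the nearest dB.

86 dB

The energy average is taken in the linear domain: L_eq = 10·log₁₀[(Σ tᵢ·10^(Lᵢ/10))/T], T = 215 min.
Σ tᵢ·10^(Lᵢ/10) = 5·10^(69.0/10) + 60·10^(60.3/10) + 60·10^(91.5/10) + 90·10^(59.3/10) = 8.493e+10.
L_eq = 10·log₁₀(8.493e+10/215) = 85.97 dB.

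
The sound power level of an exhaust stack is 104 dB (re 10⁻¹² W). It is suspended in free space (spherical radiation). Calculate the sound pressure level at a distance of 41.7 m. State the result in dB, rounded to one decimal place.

Free-field spherical radiation: L_p = L_w − 10·log₁₀(4π·r²), r = 41.7 m.
4π·r² = 2.185e+04 m², 10·log₁₀ of that is 43.395 dB.
L_p = 104 − 43.395 = 60.61 dB.

60.6 dB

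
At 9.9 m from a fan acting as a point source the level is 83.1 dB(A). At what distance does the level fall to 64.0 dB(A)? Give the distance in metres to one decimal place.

The 19.1 dB drop corresponds to a distance ratio of 10^(19.1/20) for a point source.
r₂ = 9.9·10^((83.1−64.0)/20) = 9.9·10^(19.1/20) = 89.26 m.

89.3 m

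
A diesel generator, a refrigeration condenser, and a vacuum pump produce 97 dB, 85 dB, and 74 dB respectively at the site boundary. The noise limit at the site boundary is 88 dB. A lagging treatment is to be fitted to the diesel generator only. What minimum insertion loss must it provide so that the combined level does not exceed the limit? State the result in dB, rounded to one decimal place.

Fixed contribution from the other sources: Σ 10^(L/10) = 10^(85/10) + 10^(74/10) = 3.413e+08 (85.33 dB).
To meet 88 dB overall, the treated diesel generator may contribute at most 10^(88/10) − 3.413e+08 = 2.896e+08, i.e. 84.62 dB.
So the diesel generator must be reduced from 97 to 84.62 dB: IL = 12.38 dB.

12.4 dB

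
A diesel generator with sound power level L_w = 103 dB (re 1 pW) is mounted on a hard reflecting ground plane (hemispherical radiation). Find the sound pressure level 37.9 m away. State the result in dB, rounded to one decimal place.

63.4 dB

L_p = L_w − 10·log₁₀(2π·r²) with r = 37.9 m.
2π·r² = 9025 m², 10·log₁₀ of that is 39.555 dB.
L_p = 103 − 39.555 = 63.45 dB.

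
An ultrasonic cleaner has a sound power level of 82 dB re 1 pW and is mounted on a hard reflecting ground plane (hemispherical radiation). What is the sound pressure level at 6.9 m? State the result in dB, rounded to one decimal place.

57.2 dB

The power spreads over a hemisphere of area 2π·r², so L_p = L_w − 10·log₁₀(2π·r²).
2π·r² = 299.1 m², 10·log₁₀ of that is 24.759 dB.
L_p = 82 − 24.759 = 57.24 dB.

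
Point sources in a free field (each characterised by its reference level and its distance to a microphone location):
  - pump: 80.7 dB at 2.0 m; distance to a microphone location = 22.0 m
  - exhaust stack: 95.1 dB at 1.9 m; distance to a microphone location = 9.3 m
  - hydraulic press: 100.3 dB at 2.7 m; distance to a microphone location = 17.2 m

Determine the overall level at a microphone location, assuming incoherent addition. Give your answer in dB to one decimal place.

Propagate each source to the receiver with L = L_ref − 20·log₁₀(r/r_ref), then add intensities.
pump: 80.7 − 20·log₁₀(22.0/2.0) = 80.7 − 20.83 = 59.87 dB.
exhaust stack: 95.1 − 20·log₁₀(9.3/1.9) = 95.1 − 13.79 = 81.31 dB.
hydraulic press: 100.3 − 20·log₁₀(17.2/2.7) = 100.3 − 16.08 = 84.22 dB.
Σ 10^(L/10) = 4.001e+08 → L_total = 10·log₁₀(4.001e+08) = 86.02 dB.

86.0 dB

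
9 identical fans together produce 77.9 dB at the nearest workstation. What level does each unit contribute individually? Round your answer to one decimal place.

9 equal contributions raise the level by 10·log₁₀ 9 = 9.542 dB, so each unit alone gives 77.9 − 9.542.

68.4 dB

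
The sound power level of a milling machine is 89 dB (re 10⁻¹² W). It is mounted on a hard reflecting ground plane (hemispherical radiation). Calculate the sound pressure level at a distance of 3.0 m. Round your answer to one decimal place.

Free-field hemispherical radiation: L_p = L_w − 10·log₁₀(2π·r²), r = 3.0 m.
2π·r² = 56.55 m², 10·log₁₀ of that is 17.524 dB.
L_p = 89 − 17.524 = 71.48 dB.

71.5 dB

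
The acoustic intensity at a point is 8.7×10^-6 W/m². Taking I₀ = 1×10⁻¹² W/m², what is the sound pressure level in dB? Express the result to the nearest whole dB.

69 dB

Dividing by I₀ shifts the exponent by 12: I/I₀ = 8.7×10^6.
L = 10·(0.9395 + 6) = 69.40 dB.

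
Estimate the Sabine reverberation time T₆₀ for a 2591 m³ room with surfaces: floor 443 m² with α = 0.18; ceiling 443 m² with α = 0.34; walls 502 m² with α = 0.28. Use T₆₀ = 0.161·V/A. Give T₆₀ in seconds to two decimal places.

Total absorption A = 443·0.18 + 443·0.34 + 502·0.28 = 370.92 m² sabins.
T₆₀ = 0.161 × 2591 / 370.92 = 1.125 s.

1.12 s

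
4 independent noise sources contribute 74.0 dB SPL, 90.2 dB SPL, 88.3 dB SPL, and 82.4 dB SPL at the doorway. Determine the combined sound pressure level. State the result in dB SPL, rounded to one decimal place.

92.8 dB SPL

Incoherent sources combine by intensity addition: L_total = 10·log₁₀(Σ 10^(L_i/10)).
Σ 10^(L/10) = 10^(74.0/10) + 10^(90.2/10) + 10^(88.3/10) + 10^(82.4/10) = 1.922e+09.
L_total = 10·log₁₀(1.922e+09) = 92.84 dB SPL.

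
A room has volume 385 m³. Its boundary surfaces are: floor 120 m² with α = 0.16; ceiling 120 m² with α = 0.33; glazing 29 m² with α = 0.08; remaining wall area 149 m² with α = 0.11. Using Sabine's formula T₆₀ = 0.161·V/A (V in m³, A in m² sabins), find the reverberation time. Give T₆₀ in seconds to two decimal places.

0.80 s

Total absorption A = 120·0.16 + 120·0.33 + 29·0.08 + 149·0.11 = 77.51 m² sabins.
T₆₀ = 0.161 × 385 / 77.51 = 0.800 s.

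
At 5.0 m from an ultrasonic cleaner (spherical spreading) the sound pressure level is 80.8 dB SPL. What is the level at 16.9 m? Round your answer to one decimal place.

For a point source, L₂ = L₁ − 20·log₁₀(r₂/r₁).
L₂ = 80.8 − 20·log₁₀(16.9/5.0) = 80.8 − 10.578 = 70.22 dB SPL.

70.2 dB SPL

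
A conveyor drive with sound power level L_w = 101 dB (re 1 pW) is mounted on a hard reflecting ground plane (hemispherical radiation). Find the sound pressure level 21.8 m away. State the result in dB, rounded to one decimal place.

66.2 dB

Free-field hemispherical radiation: L_p = L_w − 10·log₁₀(2π·r²), r = 21.8 m.
2π·r² = 2986 m², 10·log₁₀ of that is 34.751 dB.
L_p = 101 − 34.751 = 66.25 dB.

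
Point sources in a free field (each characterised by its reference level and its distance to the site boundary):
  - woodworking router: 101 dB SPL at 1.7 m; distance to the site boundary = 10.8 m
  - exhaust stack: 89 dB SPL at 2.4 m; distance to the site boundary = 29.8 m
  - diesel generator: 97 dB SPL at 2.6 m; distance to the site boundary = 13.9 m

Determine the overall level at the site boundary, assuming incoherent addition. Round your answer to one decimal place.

Propagate each source to the receiver with L = L_ref − 20·log₁₀(r/r_ref), then add intensities.
woodworking router: 101 − 20·log₁₀(10.8/1.7) = 101 − 16.06 = 84.94 dB SPL.
exhaust stack: 89 − 20·log₁₀(29.8/2.4) = 89 − 21.88 = 67.12 dB SPL.
diesel generator: 97 − 20·log₁₀(13.9/2.6) = 97 − 14.56 = 82.44 dB SPL.
Σ 10^(L/10) = 4.924e+08 → L_total = 10·log₁₀(4.924e+08) = 86.92 dB SPL.

86.9 dB SPL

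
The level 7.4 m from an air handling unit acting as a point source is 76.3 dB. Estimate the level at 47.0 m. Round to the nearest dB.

60 dB

Point-source attenuation: ΔL = 20·log₁₀(r₂/r₁) = 20·log₁₀(47.0/7.4) = 16.057 dB.
L₂ = 76.3 − 20·log₁₀(47.0/7.4) = 76.3 − 16.057 = 60.24 dB.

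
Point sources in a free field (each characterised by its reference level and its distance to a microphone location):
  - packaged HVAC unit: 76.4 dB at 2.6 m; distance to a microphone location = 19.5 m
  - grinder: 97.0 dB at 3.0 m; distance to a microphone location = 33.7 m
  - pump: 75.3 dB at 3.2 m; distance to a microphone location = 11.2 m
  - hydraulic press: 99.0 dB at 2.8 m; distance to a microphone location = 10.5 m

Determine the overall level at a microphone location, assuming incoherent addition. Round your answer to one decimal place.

87.8 dB

First find each source's level at the receiver (point-source: −20·log₁₀(r/r_ref)), then combine on an intensity basis.
packaged HVAC unit: 76.4 − 20·log₁₀(19.5/2.6) = 76.4 − 17.50 = 58.90 dB.
grinder: 97.0 − 20·log₁₀(33.7/3.0) = 97.0 − 21.01 = 75.99 dB.
pump: 75.3 − 20·log₁₀(11.2/3.2) = 75.3 − 10.88 = 64.42 dB.
hydraulic press: 99.0 − 20·log₁₀(10.5/2.8) = 99.0 − 11.48 = 87.52 dB.
Σ 10^(L/10) = 6.081e+08 → L_total = 10·log₁₀(6.081e+08) = 87.84 dB.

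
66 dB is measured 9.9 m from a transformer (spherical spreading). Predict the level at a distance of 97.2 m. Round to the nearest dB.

For a point source, L₂ = L₁ − 20·log₁₀(r₂/r₁).
L₂ = 66 − 20·log₁₀(97.2/9.9) = 66 − 19.841 = 46.16 dB.

46 dB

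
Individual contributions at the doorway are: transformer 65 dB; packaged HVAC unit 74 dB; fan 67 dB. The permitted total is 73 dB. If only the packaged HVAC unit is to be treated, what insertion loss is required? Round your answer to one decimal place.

3.3 dB

Everything except the packaged HVAC unit sums to 10^(65/10) + 10^(67/10) = 8.174e+06 in linear terms, 69.12 dB.
The limit corresponds to 10^(73/10) = 1.995e+07; subtracting the fixed part leaves 1.178e+07 for the packaged HVAC unit, i.e. 70.71 dB.
So the packaged HVAC unit must be reduced from 74 to 70.71 dB: IL = 3.29 dB.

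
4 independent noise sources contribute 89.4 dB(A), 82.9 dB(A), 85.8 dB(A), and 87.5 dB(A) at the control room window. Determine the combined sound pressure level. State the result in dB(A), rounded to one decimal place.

Incoherent sources combine by intensity addition: L_total = 10·log₁₀(Σ 10^(L_i/10)).
Σ 10^(L/10) = 10^(89.4/10) + 10^(82.9/10) + 10^(85.8/10) + 10^(87.5/10) = 2.008e+09.
L_total = 10·log₁₀(2.008e+09) = 93.03 dB(A).

93.0 dB(A)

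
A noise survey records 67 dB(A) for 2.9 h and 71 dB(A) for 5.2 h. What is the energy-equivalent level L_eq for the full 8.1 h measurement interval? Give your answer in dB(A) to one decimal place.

69.9 dB(A)

L_eq = 10·log₁₀[(1/T)·Σ tᵢ·10^(Lᵢ/10)] with T = 8.1 h.
Σ tᵢ·10^(Lᵢ/10) = 2.9·10^(67/10) + 5.2·10^(71/10) = 8.000e+07.
L_eq = 10·log₁₀(8.000e+07/8.1) = 69.95 dB(A).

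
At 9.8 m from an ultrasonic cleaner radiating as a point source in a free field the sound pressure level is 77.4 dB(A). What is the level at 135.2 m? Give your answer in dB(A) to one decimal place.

For a point source, L₂ = L₁ − 20·log₁₀(r₂/r₁).
L₂ = 77.4 − 20·log₁₀(135.2/9.8) = 77.4 − 22.795 = 54.60 dB(A).

54.6 dB(A)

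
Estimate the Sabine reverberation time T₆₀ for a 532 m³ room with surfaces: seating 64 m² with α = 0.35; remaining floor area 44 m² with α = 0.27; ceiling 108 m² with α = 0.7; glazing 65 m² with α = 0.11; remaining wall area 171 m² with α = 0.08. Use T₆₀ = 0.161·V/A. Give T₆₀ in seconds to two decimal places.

Total absorption A = 64·0.35 + 44·0.27 + 108·0.7 + 65·0.11 + 171·0.08 = 130.71 m² sabins.
T₆₀ = 0.161·V/A = 0.161·532/130.71 = 0.655 s.

0.66 s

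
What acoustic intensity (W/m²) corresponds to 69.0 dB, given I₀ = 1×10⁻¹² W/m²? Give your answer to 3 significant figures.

I = I₀·10^(L/10) = 10⁻¹² × 10^(69.0/10) = 10^(-5.100).

7.94e-06 W/m²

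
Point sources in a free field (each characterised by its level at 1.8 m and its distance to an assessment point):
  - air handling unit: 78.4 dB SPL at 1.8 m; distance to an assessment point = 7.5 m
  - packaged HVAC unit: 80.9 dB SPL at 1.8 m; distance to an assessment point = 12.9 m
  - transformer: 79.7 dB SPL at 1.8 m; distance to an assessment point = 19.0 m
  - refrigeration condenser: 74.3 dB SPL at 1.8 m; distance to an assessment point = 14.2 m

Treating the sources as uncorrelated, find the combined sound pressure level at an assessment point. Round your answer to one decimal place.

First find each source's level at the receiver (point-source: −20·log₁₀(r/r_ref)), then combine on an intensity basis.
air handling unit: 78.4 − 20·log₁₀(7.5/1.8) = 78.4 − 12.40 = 66.00 dB SPL.
packaged HVAC unit: 80.9 − 20·log₁₀(12.9/1.8) = 80.9 − 17.11 = 63.79 dB SPL.
transformer: 79.7 − 20·log₁₀(19.0/1.8) = 79.7 − 20.47 = 59.23 dB SPL.
refrigeration condenser: 74.3 − 20·log₁₀(14.2/1.8) = 74.3 − 17.94 = 56.36 dB SPL.
Σ 10^(L/10) = 7.650e+06 → L_total = 10·log₁₀(7.650e+06) = 68.84 dB SPL.

68.8 dB SPL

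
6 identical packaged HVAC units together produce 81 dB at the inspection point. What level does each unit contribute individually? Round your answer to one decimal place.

6 equal contributions raise the level by 10·log₁₀ 6 = 7.782 dB, so each unit alone gives 81 − 7.782.

73.2 dB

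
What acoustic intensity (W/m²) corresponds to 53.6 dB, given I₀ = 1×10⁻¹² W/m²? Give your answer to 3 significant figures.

I = I₀·10^(L/10) = 10⁻¹² × 10^(53.6/10) = 10^(-6.640).

2.29e-07 W/m²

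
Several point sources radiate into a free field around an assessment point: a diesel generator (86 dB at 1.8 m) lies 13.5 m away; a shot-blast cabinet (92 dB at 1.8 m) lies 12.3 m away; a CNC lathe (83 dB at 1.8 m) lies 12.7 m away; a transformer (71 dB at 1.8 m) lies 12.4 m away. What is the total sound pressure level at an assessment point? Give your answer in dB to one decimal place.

Apply inverse-square spreading to bring every level to the receiver, then sum 10^(L/10).
diesel generator: 86 − 20·log₁₀(13.5/1.8) = 86 − 17.50 = 68.50 dB.
shot-blast cabinet: 92 − 20·log₁₀(12.3/1.8) = 92 − 16.69 = 75.31 dB.
CNC lathe: 83 − 20·log₁₀(12.7/1.8) = 83 − 16.97 = 66.03 dB.
transformer: 71 − 20·log₁₀(12.4/1.8) = 71 − 16.76 = 54.24 dB.
Σ 10^(L/10) = 4.529e+07 → L_total = 10·log₁₀(4.529e+07) = 76.56 dB.

76.6 dB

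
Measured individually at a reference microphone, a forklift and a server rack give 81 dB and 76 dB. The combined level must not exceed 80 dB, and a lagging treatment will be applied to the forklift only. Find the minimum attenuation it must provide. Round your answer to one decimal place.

3.2 dB

Everything except the forklift sums to 10^(76/10) = 3.981e+07 in linear terms, 76.00 dB.
The limit corresponds to 10^(80/10) = 1.000e+08; subtracting the fixed part leaves 6.019e+07 for the forklift, i.e. 77.80 dB.
Required insertion loss = 81 − 77.80 = 3.20 dB.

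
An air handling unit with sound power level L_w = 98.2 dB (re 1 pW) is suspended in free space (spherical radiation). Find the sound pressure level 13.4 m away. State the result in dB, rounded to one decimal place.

L_p = L_w − 10·log₁₀(4π·r²) with r = 13.4 m.
4π·r² = 2256 m², 10·log₁₀ of that is 33.534 dB.
L_p = 98.2 − 33.534 = 64.67 dB.

64.7 dB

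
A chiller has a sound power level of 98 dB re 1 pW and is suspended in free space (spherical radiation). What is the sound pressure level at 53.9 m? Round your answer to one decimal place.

52.4 dB

Free-field spherical radiation: L_p = L_w − 10·log₁₀(4π·r²), r = 53.9 m.
4π·r² = 3.651e+04 m², 10·log₁₀ of that is 45.624 dB.
L_p = 98 − 45.624 = 52.38 dB.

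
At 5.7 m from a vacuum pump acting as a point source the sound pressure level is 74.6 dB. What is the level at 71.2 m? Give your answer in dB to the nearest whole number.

53 dB

Point-source attenuation: ΔL = 20·log₁₀(r₂/r₁) = 20·log₁₀(71.2/5.7) = 21.932 dB.
L₂ = 74.6 − 20·log₁₀(71.2/5.7) = 74.6 − 21.932 = 52.67 dB.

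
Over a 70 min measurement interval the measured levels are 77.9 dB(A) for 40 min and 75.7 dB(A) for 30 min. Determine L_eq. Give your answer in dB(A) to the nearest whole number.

The energy average is taken in the linear domain: L_eq = 10·log₁₀[(Σ tᵢ·10^(Lᵢ/10))/T], T = 70 min.
Σ tᵢ·10^(Lᵢ/10) = 40·10^(77.9/10) + 30·10^(75.7/10) = 3.581e+09.
L_eq = 10·log₁₀(3.581e+09/70) = 77.09 dB(A).

77 dB(A)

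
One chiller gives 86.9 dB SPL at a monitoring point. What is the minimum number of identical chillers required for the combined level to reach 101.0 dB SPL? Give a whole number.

26

N identical sources give L₁ + 10·log₁₀ N, so require 10·log₁₀ N ≥ 101.0 − 86.9 = 14.1 dB.
N ≥ 10^(14.1/10) = 25.704, so N = 26.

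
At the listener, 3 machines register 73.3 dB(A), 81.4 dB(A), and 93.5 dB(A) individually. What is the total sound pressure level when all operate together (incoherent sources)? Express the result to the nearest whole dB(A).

94 dB(A)

For uncorrelated sources the intensities add, so convert each level to linear form, sum, and take 10·log₁₀ of the total.
Σ 10^(L/10) = 10^(73.3/10) + 10^(81.4/10) + 10^(93.5/10) = 2.398e+09.
L_total = 10·log₁₀(2.398e+09) = 93.80 dB(A).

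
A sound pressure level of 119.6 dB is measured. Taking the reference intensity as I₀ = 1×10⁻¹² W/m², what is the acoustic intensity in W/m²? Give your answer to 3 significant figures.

0.912 W/m²

I = I₀·10^(L/10) = 10⁻¹² × 10^(119.6/10) = 10^(-0.040).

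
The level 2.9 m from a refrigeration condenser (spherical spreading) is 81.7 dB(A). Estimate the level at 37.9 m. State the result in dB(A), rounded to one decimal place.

Point-source attenuation: ΔL = 20·log₁₀(r₂/r₁) = 20·log₁₀(37.9/2.9) = 22.325 dB.
L₂ = 81.7 − 20·log₁₀(37.9/2.9) = 81.7 − 22.325 = 59.38 dB(A).

59.4 dB(A)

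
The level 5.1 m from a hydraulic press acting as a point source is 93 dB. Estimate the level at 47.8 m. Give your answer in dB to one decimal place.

Point-source attenuation: ΔL = 20·log₁₀(r₂/r₁) = 20·log₁₀(47.8/5.1) = 19.437 dB.
L₂ = 93 − 20·log₁₀(47.8/5.1) = 93 − 19.437 = 73.56 dB.

73.6 dB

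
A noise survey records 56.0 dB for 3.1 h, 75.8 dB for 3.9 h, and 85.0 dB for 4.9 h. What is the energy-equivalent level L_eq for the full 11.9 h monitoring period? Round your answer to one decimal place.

81.5 dB

The energy average is taken in the linear domain: L_eq = 10·log₁₀[(Σ tᵢ·10^(Lᵢ/10))/T], T = 11.9 h.
Σ tᵢ·10^(Lᵢ/10) = 3.1·10^(56.0/10) + 3.9·10^(75.8/10) + 4.9·10^(85.0/10) = 1.699e+09.
L_eq = 10·log₁₀(1.699e+09/11.9) = 81.55 dB.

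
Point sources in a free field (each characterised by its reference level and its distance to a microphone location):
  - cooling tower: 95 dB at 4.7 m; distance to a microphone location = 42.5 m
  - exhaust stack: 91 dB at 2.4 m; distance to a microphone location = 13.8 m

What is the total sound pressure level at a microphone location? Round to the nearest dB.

79 dB

Propagate each source to the receiver with L = L_ref − 20·log₁₀(r/r_ref), then add intensities.
cooling tower: 95 − 20·log₁₀(42.5/4.7) = 95 − 19.13 = 75.87 dB.
exhaust stack: 91 − 20·log₁₀(13.8/2.4) = 91 − 15.19 = 75.81 dB.
Σ 10^(L/10) = 7.675e+07 → L_total = 10·log₁₀(7.675e+07) = 78.85 dB.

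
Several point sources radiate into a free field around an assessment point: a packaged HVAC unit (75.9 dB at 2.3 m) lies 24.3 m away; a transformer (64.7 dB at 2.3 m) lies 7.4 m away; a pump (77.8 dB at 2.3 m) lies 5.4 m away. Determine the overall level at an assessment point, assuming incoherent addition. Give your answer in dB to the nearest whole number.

71 dB

Propagate each source to the receiver with L = L_ref − 20·log₁₀(r/r_ref), then add intensities.
packaged HVAC unit: 75.9 − 20·log₁₀(24.3/2.3) = 75.9 − 20.48 = 55.42 dB.
transformer: 64.7 − 20·log₁₀(7.4/2.3) = 64.7 − 10.15 = 54.55 dB.
pump: 77.8 − 20·log₁₀(5.4/2.3) = 77.8 − 7.41 = 70.39 dB.
Σ 10^(L/10) = 1.156e+07 → L_total = 10·log₁₀(1.156e+07) = 70.63 dB.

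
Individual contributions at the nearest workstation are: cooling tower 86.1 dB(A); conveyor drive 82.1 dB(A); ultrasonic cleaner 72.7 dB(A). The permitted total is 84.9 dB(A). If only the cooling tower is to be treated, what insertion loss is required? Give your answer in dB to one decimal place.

5.0 dB

Fixed contribution from the other sources: Σ 10^(L/10) = 10^(82.1/10) + 10^(72.7/10) = 1.808e+08 (82.57 dB(A)).
The limit corresponds to 10^(84.9/10) = 3.090e+08; subtracting the fixed part leaves 1.282e+08 for the cooling tower, i.e. 81.08 dB(A).
Required insertion loss = 86.1 − 81.08 = 5.02 dB.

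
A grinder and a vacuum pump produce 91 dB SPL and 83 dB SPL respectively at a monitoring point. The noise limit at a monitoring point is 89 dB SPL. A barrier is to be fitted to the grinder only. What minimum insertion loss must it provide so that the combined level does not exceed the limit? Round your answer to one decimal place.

3.3 dB

Fixed contribution from the other source: Σ 10^(L/10) = 10^(83/10) = 1.995e+08 (83.00 dB SPL).
To meet 89 dB SPL overall, the treated grinder may contribute at most 10^(89/10) − 1.995e+08 = 5.948e+08, i.e. 87.74 dB SPL.
Required insertion loss = 91 − 87.74 = 3.26 dB.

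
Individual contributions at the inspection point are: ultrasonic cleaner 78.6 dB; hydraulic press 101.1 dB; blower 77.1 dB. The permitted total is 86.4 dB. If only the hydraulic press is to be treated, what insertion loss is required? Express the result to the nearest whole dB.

16 dB

Fixed contribution from the other sources: Σ 10^(L/10) = 10^(78.6/10) + 10^(77.1/10) = 1.237e+08 (80.92 dB).
The limit corresponds to 10^(86.4/10) = 4.365e+08; subtracting the fixed part leaves 3.128e+08 for the hydraulic press, i.e. 84.95 dB.
So the hydraulic press must be reduced from 101.1 to 84.95 dB: IL = 16.15 dB.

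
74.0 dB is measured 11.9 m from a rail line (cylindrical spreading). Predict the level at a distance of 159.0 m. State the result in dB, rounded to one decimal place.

For a line source, L₂ = L₁ − 10·log₁₀(r₂/r₁).
L₂ = 74.0 − 10·log₁₀(159.0/11.9) = 74.0 − 11.259 = 62.74 dB.

62.7 dB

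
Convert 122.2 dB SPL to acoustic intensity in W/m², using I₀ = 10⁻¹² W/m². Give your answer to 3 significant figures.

1.66 W/m²

L = 10·log₁₀(I/I₀) ⇒ I = I₀·10^(L/10) = 10⁻¹² × 10^12.22.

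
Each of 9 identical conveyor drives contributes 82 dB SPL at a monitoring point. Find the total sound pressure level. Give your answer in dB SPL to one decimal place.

91.5 dB SPL

With 9 equal, uncorrelated contributions the intensity is 9× that of one unit, giving a rise of 10·log₁₀ 9.
L_total = 82 + 10·log₁₀(9) = 82 + 9.542 = 91.54 dB SPL.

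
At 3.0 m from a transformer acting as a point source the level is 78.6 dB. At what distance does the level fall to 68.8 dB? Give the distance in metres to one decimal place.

9.3 m

For a point source L₁ − L₂ = 20·log₁₀(r₂/r₁), so r₂ = r₁·10^((L₁−L₂)/20).
r₂ = 3.0·10^((78.6−68.8)/20) = 3.0·10^(9.8/20) = 9.27 m.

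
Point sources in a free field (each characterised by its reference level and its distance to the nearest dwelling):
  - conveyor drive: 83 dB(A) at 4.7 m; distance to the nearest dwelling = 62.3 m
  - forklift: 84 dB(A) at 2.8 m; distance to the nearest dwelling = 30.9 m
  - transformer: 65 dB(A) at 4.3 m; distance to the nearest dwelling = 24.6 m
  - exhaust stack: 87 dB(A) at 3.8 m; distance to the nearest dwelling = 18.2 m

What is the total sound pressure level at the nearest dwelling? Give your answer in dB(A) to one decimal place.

Propagate each source to the receiver with L = L_ref − 20·log₁₀(r/r_ref), then add intensities.
conveyor drive: 83 − 20·log₁₀(62.3/4.7) = 83 − 22.45 = 60.55 dB(A).
forklift: 84 − 20·log₁₀(30.9/2.8) = 84 − 20.86 = 63.14 dB(A).
transformer: 65 − 20·log₁₀(24.6/4.3) = 65 − 15.15 = 49.85 dB(A).
exhaust stack: 87 − 20·log₁₀(18.2/3.8) = 87 − 13.61 = 73.39 dB(A).
Σ 10^(L/10) = 2.514e+07 → L_total = 10·log₁₀(2.514e+07) = 74.00 dB(A).

74.0 dB(A)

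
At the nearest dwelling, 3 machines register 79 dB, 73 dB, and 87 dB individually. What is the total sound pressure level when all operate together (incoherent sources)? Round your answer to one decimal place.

Incoherent sources combine by intensity addition: L_total = 10·log₁₀(Σ 10^(L_i/10)).
Σ 10^(L/10) = 10^(79/10) + 10^(73/10) + 10^(87/10) = 6.006e+08.
L_total = 10·log₁₀(6.006e+08) = 87.79 dB.

87.8 dB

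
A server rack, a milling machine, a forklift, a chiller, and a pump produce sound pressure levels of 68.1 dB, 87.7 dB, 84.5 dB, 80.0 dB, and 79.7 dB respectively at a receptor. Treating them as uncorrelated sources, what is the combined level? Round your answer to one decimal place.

90.3 dB

For uncorrelated sources the intensities add, so convert each level to linear form, sum, and take 10·log₁₀ of the total.
Σ 10^(L/10) = 10^(68.1/10) + 10^(87.7/10) + 10^(84.5/10) + 10^(80.0/10) + 10^(79.7/10) = 1.070e+09.
L_total = 10·log₁₀(1.070e+09) = 90.30 dB.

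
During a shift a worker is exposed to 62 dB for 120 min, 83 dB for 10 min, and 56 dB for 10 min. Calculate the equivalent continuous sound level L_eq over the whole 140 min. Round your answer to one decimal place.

L_eq = 10·log₁₀[(1/T)·Σ tᵢ·10^(Lᵢ/10)] with T = 140 min.
Σ tᵢ·10^(Lᵢ/10) = 120·10^(62/10) + 10·10^(83/10) + 10·10^(56/10) = 2.189e+09.
L_eq = 10·log₁₀(2.189e+09/140) = 71.94 dB.

71.9 dB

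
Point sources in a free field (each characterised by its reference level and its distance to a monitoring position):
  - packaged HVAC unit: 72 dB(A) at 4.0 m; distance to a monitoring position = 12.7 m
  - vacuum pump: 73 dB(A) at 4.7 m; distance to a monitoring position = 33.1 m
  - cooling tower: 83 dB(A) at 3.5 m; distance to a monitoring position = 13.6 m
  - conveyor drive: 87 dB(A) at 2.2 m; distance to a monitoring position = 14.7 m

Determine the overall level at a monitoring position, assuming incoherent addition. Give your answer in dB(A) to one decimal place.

Propagate each source to the receiver with L = L_ref − 20·log₁₀(r/r_ref), then add intensities.
packaged HVAC unit: 72 − 20·log₁₀(12.7/4.0) = 72 − 10.03 = 61.97 dB(A).
vacuum pump: 73 − 20·log₁₀(33.1/4.7) = 73 − 16.95 = 56.05 dB(A).
cooling tower: 83 − 20·log₁₀(13.6/3.5) = 83 − 11.79 = 71.21 dB(A).
conveyor drive: 87 − 20·log₁₀(14.7/2.2) = 87 − 16.50 = 70.50 dB(A).
Σ 10^(L/10) = 2.641e+07 → L_total = 10·log₁₀(2.641e+07) = 74.22 dB(A).

74.2 dB(A)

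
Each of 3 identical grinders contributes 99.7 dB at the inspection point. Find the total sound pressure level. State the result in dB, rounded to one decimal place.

L_total = L₁ + 10·log₁₀ N for N identical incoherent sources.
L_total = 99.7 + 10·log₁₀(3) = 99.7 + 4.771 = 104.47 dB.

104.5 dB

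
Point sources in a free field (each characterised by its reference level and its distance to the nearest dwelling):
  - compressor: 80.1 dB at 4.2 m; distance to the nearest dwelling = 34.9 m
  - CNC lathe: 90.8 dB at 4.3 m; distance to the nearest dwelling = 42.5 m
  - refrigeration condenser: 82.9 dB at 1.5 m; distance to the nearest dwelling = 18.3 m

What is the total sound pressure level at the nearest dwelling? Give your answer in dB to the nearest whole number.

Apply inverse-square spreading to bring every level to the receiver, then sum 10^(L/10).
compressor: 80.1 − 20·log₁₀(34.9/4.2) = 80.1 − 18.39 = 61.71 dB.
CNC lathe: 90.8 − 20·log₁₀(42.5/4.3) = 90.8 − 19.90 = 70.90 dB.
refrigeration condenser: 82.9 − 20·log₁₀(18.3/1.5) = 82.9 − 21.73 = 61.17 dB.
Σ 10^(L/10) = 1.510e+07 → L_total = 10·log₁₀(1.510e+07) = 71.79 dB.

72 dB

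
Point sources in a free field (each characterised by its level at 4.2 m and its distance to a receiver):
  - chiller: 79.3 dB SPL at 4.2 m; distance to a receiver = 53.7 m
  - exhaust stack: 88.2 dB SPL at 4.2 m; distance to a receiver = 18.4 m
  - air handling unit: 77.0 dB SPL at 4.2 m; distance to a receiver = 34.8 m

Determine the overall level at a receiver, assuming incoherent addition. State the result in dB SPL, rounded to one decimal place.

75.5 dB SPL

Apply inverse-square spreading to bring every level to the receiver, then sum 10^(L/10).
chiller: 79.3 − 20·log₁₀(53.7/4.2) = 79.3 − 22.13 = 57.17 dB SPL.
exhaust stack: 88.2 − 20·log₁₀(18.4/4.2) = 88.2 − 12.83 = 75.37 dB SPL.
air handling unit: 77.0 − 20·log₁₀(34.8/4.2) = 77.0 − 18.37 = 58.63 dB SPL.
Σ 10^(L/10) = 3.567e+07 → L_total = 10·log₁₀(3.567e+07) = 75.52 dB SPL.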